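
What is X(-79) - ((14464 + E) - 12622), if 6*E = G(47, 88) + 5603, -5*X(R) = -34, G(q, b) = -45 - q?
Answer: -27537/10 ≈ -2753.7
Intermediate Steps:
X(R) = 34/5 (X(R) = -⅕*(-34) = 34/5)
E = 1837/2 (E = ((-45 - 1*47) + 5603)/6 = ((-45 - 47) + 5603)/6 = (-92 + 5603)/6 = (⅙)*5511 = 1837/2 ≈ 918.50)
X(-79) - ((14464 + E) - 12622) = 34/5 - ((14464 + 1837/2) - 12622) = 34/5 - (30765/2 - 12622) = 34/5 - 1*5521/2 = 34/5 - 5521/2 = -27537/10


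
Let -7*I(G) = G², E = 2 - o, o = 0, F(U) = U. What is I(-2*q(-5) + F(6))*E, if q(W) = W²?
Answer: -3872/7 ≈ -553.14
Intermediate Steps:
E = 2 (E = 2 - 1*0 = 2 + 0 = 2)
I(G) = -G²/7
I(-2*q(-5) + F(6))*E = -(-2*(-5)² + 6)²/7*2 = -(-2*25 + 6)²/7*2 = -(-50 + 6)²/7*2 = -⅐*(-44)²*2 = -⅐*1936*2 = -1936/7*2 = -3872/7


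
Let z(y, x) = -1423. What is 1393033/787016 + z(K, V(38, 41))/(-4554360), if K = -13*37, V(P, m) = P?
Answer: 396593356103/224022136860 ≈ 1.7703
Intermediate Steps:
K = -481
1393033/787016 + z(K, V(38, 41))/(-4554360) = 1393033/787016 - 1423/(-4554360) = 1393033*(1/787016) - 1423*(-1/4554360) = 1393033/787016 + 1423/4554360 = 396593356103/224022136860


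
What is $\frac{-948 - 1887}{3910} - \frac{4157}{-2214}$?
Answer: $\frac{498859}{432837} \approx 1.1525$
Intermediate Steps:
$\frac{-948 - 1887}{3910} - \frac{4157}{-2214} = \left(-948 - 1887\right) \frac{1}{3910} - - \frac{4157}{2214} = \left(-2835\right) \frac{1}{3910} + \frac{4157}{2214} = - \frac{567}{782} + \frac{4157}{2214} = \frac{498859}{432837}$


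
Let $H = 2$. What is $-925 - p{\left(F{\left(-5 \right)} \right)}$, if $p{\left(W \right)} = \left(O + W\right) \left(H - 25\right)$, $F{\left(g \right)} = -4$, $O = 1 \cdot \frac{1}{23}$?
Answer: $-1016$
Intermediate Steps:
$O = \frac{1}{23}$ ($O = 1 \cdot \frac{1}{23} = \frac{1}{23} \approx 0.043478$)
$p{\left(W \right)} = -1 - 23 W$ ($p{\left(W \right)} = \left(\frac{1}{23} + W\right) \left(2 - 25\right) = \left(\frac{1}{23} + W\right) \left(-23\right) = -1 - 23 W$)
$-925 - p{\left(F{\left(-5 \right)} \right)} = -925 - \left(-1 - -92\right) = -925 - \left(-1 + 92\right) = -925 - 91 = -1016$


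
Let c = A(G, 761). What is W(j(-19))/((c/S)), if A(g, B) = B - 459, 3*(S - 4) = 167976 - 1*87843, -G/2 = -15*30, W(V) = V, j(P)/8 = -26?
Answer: -2778360/151 ≈ -18400.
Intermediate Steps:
j(P) = -208 (j(P) = 8*(-26) = -208)
G = 900 (G = -(-30)*30 = -2*(-450) = 900)
S = 26715 (S = 4 + (167976 - 1*87843)/3 = 4 + (167976 - 87843)/3 = 4 + (⅓)*80133 = 4 + 26711 = 26715)
A(g, B) = -459 + B
c = 302 (c = -459 + 761 = 302)
W(j(-19))/((c/S)) = -208/(302/26715) = -208/(302*(1/26715)) = -208/302/26715 = -208*26715/302 = -2778360/151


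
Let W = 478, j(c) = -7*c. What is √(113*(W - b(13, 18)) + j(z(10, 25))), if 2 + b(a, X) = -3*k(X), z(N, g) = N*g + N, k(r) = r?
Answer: √58522 ≈ 241.91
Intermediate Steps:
z(N, g) = N + N*g
b(a, X) = -2 - 3*X
√(113*(W - b(13, 18)) + j(z(10, 25))) = √(113*(478 - (-2 - 3*18)) - 70*(1 + 25)) = √(113*(478 - (-2 - 54)) - 70*26) = √(113*(478 - 1*(-56)) - 7*260) = √(113*(478 + 56) - 1820) = √(113*534 - 1820) = √(60342 - 1820) = √58522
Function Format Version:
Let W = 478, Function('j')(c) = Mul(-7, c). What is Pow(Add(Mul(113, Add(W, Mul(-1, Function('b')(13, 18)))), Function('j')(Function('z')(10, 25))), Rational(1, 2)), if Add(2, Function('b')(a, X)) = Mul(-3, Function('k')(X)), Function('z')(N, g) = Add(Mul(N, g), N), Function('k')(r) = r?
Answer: Pow(58522, Rational(1, 2)) ≈ 241.91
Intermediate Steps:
Function('z')(N, g) = Add(N, Mul(N, g))
Function('b')(a, X) = Add(-2, Mul(-3, X))
Pow(Add(Mul(113, Add(W, Mul(-1, Function('b')(13, 18)))), Function('j')(Function('z')(10, 25))), Rational(1, 2)) = Pow(Add(Mul(113, Add(478, Mul(-1, Add(-2, Mul(-3, 18))))), Mul(-7, Mul(10, Add(1, 25)))), Rational(1, 2)) = Pow(Add(Mul(113, Add(478, Mul(-1, Add(-2, -54)))), Mul(-7, Mul(10, 26))), Rational(1, 2)) = Pow(Add(Mul(113, Add(478, Mul(-1, -56))), Mul(-7, 260)), Rational(1, 2)) = Pow(Add(Mul(113, Add(478, 56)), -1820), Rational(1, 2)) = Pow(Add(Mul(113, 534), -1820), Rational(1, 2)) = Pow(Add(60342, -1820), Rational(1, 2)) = Pow(58522, Rational(1, 2))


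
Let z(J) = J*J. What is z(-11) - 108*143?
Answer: -15323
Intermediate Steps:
z(J) = J**2
z(-11) - 108*143 = (-11)**2 - 108*143 = 121 - 15444 = -15323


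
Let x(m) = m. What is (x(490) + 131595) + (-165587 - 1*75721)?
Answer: -109223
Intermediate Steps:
(x(490) + 131595) + (-165587 - 1*75721) = (490 + 131595) + (-165587 - 1*75721) = 132085 + (-165587 - 75721) = 132085 - 241308 = -109223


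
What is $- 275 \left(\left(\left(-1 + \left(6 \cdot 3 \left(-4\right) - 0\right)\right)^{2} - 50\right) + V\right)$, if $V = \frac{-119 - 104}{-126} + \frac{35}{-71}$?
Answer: $- \frac{12990273175}{8946} \approx -1.4521 \cdot 10^{6}$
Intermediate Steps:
$V = \frac{11423}{8946}$ ($V = \left(-119 - 104\right) \left(- \frac{1}{126}\right) + 35 \left(- \frac{1}{71}\right) = \left(-223\right) \left(- \frac{1}{126}\right) - \frac{35}{71} = \frac{223}{126} - \frac{35}{71} = \frac{11423}{8946} \approx 1.2769$)
$- 275 \left(\left(\left(-1 + \left(6 \cdot 3 \left(-4\right) - 0\right)\right)^{2} - 50\right) + V\right) = - 275 \left(\left(\left(-1 + \left(6 \cdot 3 \left(-4\right) - 0\right)\right)^{2} - 50\right) + \frac{11423}{8946}\right) = - 275 \left(\left(\left(-1 + \left(18 \left(-4\right) + 0\right)\right)^{2} - 50\right) + \frac{11423}{8946}\right) = - 275 \left(\left(\left(-1 + \left(-72 + 0\right)\right)^{2} - 50\right) + \frac{11423}{8946}\right) = - 275 \left(\left(\left(-1 - 72\right)^{2} - 50\right) + \frac{11423}{8946}\right) = - 275 \left(\left(\left(-73\right)^{2} - 50\right) + \frac{11423}{8946}\right) = - 275 \left(\left(5329 - 50\right) + \frac{11423}{8946}\right) = - 275 \left(5279 + \frac{11423}{8946}\right) = \left(-275\right) \frac{47237357}{8946} = - \frac{12990273175}{8946}$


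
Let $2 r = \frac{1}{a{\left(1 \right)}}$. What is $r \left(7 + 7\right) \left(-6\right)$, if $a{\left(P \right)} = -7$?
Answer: $6$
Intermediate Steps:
$r = - \frac{1}{14}$ ($r = \frac{1}{2 \left(-7\right)} = \frac{1}{2} \left(- \frac{1}{7}\right) = - \frac{1}{14} \approx -0.071429$)
$r \left(7 + 7\right) \left(-6\right) = - \frac{\left(7 + 7\right) \left(-6\right)}{14} = - \frac{14 \left(-6\right)}{14} = \left(- \frac{1}{14}\right) \left(-84\right) = 6$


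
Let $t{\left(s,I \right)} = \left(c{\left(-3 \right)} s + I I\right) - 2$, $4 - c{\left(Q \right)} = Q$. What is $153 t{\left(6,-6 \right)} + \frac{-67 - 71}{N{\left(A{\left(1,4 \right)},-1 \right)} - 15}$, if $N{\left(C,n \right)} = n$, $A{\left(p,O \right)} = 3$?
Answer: $\frac{93093}{8} \approx 11637.0$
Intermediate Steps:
$c{\left(Q \right)} = 4 - Q$
$t{\left(s,I \right)} = -2 + I^{2} + 7 s$ ($t{\left(s,I \right)} = \left(\left(4 - -3\right) s + I I\right) - 2 = \left(\left(4 + 3\right) s + I^{2}\right) - 2 = \left(7 s + I^{2}\right) - 2 = \left(I^{2} + 7 s\right) - 2 = -2 + I^{2} + 7 s$)
$153 t{\left(6,-6 \right)} + \frac{-67 - 71}{N{\left(A{\left(1,4 \right)},-1 \right)} - 15} = 153 \left(-2 + \left(-6\right)^{2} + 7 \cdot 6\right) + \frac{-67 - 71}{-1 - 15} = 153 \left(-2 + 36 + 42\right) - \frac{138}{-16} = 153 \cdot 76 - - \frac{69}{8} = 11628 + \frac{69}{8} = \frac{93093}{8}$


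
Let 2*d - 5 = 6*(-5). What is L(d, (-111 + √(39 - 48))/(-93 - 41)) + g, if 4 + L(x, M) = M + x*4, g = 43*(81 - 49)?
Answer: 177259/134 - 3*I/134 ≈ 1322.8 - 0.022388*I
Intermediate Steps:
d = -25/2 (d = 5/2 + (6*(-5))/2 = 5/2 + (½)*(-30) = 5/2 - 15 = -25/2 ≈ -12.500)
g = 1376 (g = 43*32 = 1376)
L(x, M) = -4 + M + 4*x (L(x, M) = -4 + (M + x*4) = -4 + (M + 4*x) = -4 + M + 4*x)
L(d, (-111 + √(39 - 48))/(-93 - 41)) + g = (-4 + (-111 + √(39 - 48))/(-93 - 41) + 4*(-25/2)) + 1376 = (-4 + (-111 + √(-9))/(-134) - 50) + 1376 = (-4 + (-111 + 3*I)*(-1/134) - 50) + 1376 = (-4 + (111/134 - 3*I/134) - 50) + 1376 = (-7125/134 - 3*I/134) + 1376 = 177259/134 - 3*I/134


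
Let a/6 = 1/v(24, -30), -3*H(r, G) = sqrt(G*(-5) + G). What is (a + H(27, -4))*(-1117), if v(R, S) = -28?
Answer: 72605/42 ≈ 1728.7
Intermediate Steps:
H(r, G) = -2*sqrt(-G)/3 (H(r, G) = -sqrt(G*(-5) + G)/3 = -sqrt(-5*G + G)/3 = -2*sqrt(-G)/3)
a = -3/14 (a = 6/(-28) = 6*(-1/28) = -3/14 ≈ -0.21429)
(a + H(27, -4))*(-1117) = (-3/14 - 2*sqrt(4)/3)*(-1117) = (-3/14 - 2/3*2)*(-1117) = (-3/14 - 4/3)*(-1117) = -65/42*(-1117) = 72605/42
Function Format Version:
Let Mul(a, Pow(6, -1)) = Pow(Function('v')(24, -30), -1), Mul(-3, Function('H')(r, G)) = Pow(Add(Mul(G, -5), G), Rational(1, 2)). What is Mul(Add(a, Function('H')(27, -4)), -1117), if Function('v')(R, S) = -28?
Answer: Rational(72605, 42) ≈ 1728.7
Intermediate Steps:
Function('H')(r, G) = Mul(Rational(-2, 3), Pow(Mul(-1, G), Rational(1, 2))) (Function('H')(r, G) = Mul(Rational(-1, 3), Pow(Add(Mul(G, -5), G), Rational(1, 2))) = Mul(Rational(-1, 3), Pow(Add(Mul(-5, G), G), Rational(1, 2))) = Mul(Rational(-1, 3), Pow(Mul(-4, G), Rational(1, 2))) = Mul(Rational(-1, 3), Mul(2, Pow(Mul(-1, G), Rational(1, 2)))) = Mul(Rational(-2, 3), Pow(Mul(-1, G), Rational(1, 2))))
a = Rational(-3, 14) (a = Mul(6, Pow(-28, -1)) = Mul(6, Rational(-1, 28)) = Rational(-3, 14) ≈ -0.21429)
Mul(Add(a, Function('H')(27, -4)), -1117) = Mul(Add(Rational(-3, 14), Mul(Rational(-2, 3), Pow(Mul(-1, -4), Rational(1, 2)))), -1117) = Mul(Add(Rational(-3, 14), Mul(Rational(-2, 3), Pow(4, Rational(1, 2)))), -1117) = Mul(Add(Rational(-3, 14), Mul(Rational(-2, 3), 2)), -1117) = Mul(Add(Rational(-3, 14), Rational(-4, 3)), -1117) = Mul(Rational(-65, 42), -1117) = Rational(72605, 42)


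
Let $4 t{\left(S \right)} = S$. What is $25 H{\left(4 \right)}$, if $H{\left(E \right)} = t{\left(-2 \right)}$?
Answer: $- \frac{25}{2} \approx -12.5$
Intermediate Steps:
$t{\left(S \right)} = \frac{S}{4}$
$H{\left(E \right)} = - \frac{1}{2}$ ($H{\left(E \right)} = \frac{1}{4} \left(-2\right) = - \frac{1}{2}$)
$25 H{\left(4 \right)} = 25 \left(- \frac{1}{2}\right) = - \frac{25}{2}$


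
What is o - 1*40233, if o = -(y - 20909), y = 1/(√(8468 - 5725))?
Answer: -19324 - √2743/2743 ≈ -19324.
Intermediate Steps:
y = √2743/2743 (y = 1/(√2743) = √2743/2743 ≈ 0.019094)
o = 20909 - √2743/2743 (o = -(√2743/2743 - 20909) = -(-20909 + √2743/2743) = 20909 - √2743/2743 ≈ 20909.)
o - 1*40233 = (20909 - √2743/2743) - 1*40233 = (20909 - √2743/2743) - 40233 = -19324 - √2743/2743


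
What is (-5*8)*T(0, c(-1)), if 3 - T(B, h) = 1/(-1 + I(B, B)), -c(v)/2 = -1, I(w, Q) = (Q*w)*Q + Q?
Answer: -160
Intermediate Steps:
I(w, Q) = Q + w*Q² (I(w, Q) = w*Q² + Q = Q + w*Q²)
c(v) = 2 (c(v) = -2*(-1) = 2)
T(B, h) = 3 - 1/(-1 + B*(1 + B²)) (T(B, h) = 3 - 1/(-1 + B*(1 + B*B)) = 3 - 1/(-1 + B*(1 + B²)))
(-5*8)*T(0, c(-1)) = (-5*8)*((-4 + 3*0 + 3*0³)/(-1 + 0 + 0³)) = -40*(-4 + 0 + 3*0)/(-1 + 0 + 0) = -40*(-4 + 0 + 0)/(-1) = -(-40)*(-4) = -40*4 = -160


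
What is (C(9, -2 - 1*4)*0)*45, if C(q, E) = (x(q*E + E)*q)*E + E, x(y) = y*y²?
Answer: 0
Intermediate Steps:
x(y) = y³
C(q, E) = E + E*q*(E + E*q)³ (C(q, E) = ((q*E + E)³*q)*E + E = ((E*q + E)³*q)*E + E = ((E + E*q)³*q)*E + E = (q*(E + E*q)³)*E + E = E*q*(E + E*q)³ + E = E + E*q*(E + E*q)³)
(C(9, -2 - 1*4)*0)*45 = (((-2 - 1*4) + 9*(-2 - 1*4)⁴*(1 + 9)³)*0)*45 = (((-2 - 4) + 9*(-2 - 4)⁴*10³)*0)*45 = ((-6 + 9*(-6)⁴*1000)*0)*45 = ((-6 + 9*1296*1000)*0)*45 = ((-6 + 11664000)*0)*45 = (11663994*0)*45 = 0*45 = 0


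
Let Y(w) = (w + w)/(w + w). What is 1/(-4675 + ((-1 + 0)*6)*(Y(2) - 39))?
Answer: -1/4447 ≈ -0.00022487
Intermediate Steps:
Y(w) = 1 (Y(w) = (2*w)/((2*w)) = (2*w)*(1/(2*w)) = 1)
1/(-4675 + ((-1 + 0)*6)*(Y(2) - 39)) = 1/(-4675 + ((-1 + 0)*6)*(1 - 39)) = 1/(-4675 - 1*6*(-38)) = 1/(-4675 - 6*(-38)) = 1/(-4675 + 228) = 1/(-4447) = -1/4447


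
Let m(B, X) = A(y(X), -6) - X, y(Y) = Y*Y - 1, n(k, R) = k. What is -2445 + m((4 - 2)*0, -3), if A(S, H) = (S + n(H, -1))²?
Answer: -2438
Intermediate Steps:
y(Y) = -1 + Y² (y(Y) = Y² - 1 = -1 + Y²)
A(S, H) = (H + S)² (A(S, H) = (S + H)² = (H + S)²)
m(B, X) = (-7 + X²)² - X (m(B, X) = (-6 + (-1 + X²))² - X = (-7 + X²)² - X)
-2445 + m((4 - 2)*0, -3) = -2445 + ((-7 + (-3)²)² - 1*(-3)) = -2445 + ((-7 + 9)² + 3) = -2445 + (2² + 3) = -2445 + (4 + 3) = -2445 + 7 = -2438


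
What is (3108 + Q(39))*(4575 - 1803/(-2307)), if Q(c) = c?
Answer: 11073588072/769 ≈ 1.4400e+7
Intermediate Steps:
(3108 + Q(39))*(4575 - 1803/(-2307)) = (3108 + 39)*(4575 - 1803/(-2307)) = 3147*(4575 - 1803*(-1/2307)) = 3147*(4575 + 601/769) = 3147*(3518776/769) = 11073588072/769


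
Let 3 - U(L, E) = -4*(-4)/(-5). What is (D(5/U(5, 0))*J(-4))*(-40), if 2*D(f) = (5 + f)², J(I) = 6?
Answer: -3888000/961 ≈ -4045.8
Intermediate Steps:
U(L, E) = 31/5 (U(L, E) = 3 - (-4*(-4))/(-5) = 3 - 16*(-1)/5 = 3 - 1*(-16/5) = 3 + 16/5 = 31/5)
D(f) = (5 + f)²/2
(D(5/U(5, 0))*J(-4))*(-40) = (((5 + 5/(31/5))²/2)*6)*(-40) = (((5 + 5*(5/31))²/2)*6)*(-40) = (((5 + 25/31)²/2)*6)*(-40) = (((180/31)²/2)*6)*(-40) = (((½)*(32400/961))*6)*(-40) = ((16200/961)*6)*(-40) = (97200/961)*(-40) = -3888000/961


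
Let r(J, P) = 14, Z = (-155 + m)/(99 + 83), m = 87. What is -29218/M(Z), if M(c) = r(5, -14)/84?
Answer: -175308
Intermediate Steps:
Z = -34/91 (Z = (-155 + 87)/(99 + 83) = -68/182 = -68*1/182 = -34/91 ≈ -0.37363)
M(c) = 1/6 (M(c) = 14/84 = 14*(1/84) = 1/6)
-29218/M(Z) = -29218/1/6 = -29218*6 = -175308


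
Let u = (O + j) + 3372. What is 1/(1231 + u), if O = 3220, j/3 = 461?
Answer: 1/9206 ≈ 0.00010862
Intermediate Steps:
j = 1383 (j = 3*461 = 1383)
u = 7975 (u = (3220 + 1383) + 3372 = 4603 + 3372 = 7975)
1/(1231 + u) = 1/(1231 + 7975) = 1/9206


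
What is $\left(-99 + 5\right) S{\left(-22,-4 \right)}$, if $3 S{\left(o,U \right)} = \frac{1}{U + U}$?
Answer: $\frac{47}{12} \approx 3.9167$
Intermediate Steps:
$S{\left(o,U \right)} = \frac{1}{6 U}$ ($S{\left(o,U \right)} = \frac{1}{3 \left(U + U\right)} = \frac{1}{3 \cdot 2 U} = \frac{\frac{1}{2} \frac{1}{U}}{3} = \frac{1}{6 U}$)
$\left(-99 + 5\right) S{\left(-22,-4 \right)} = \left(-99 + 5\right) \frac{1}{6 \left(-4\right)} = - 94 \cdot \frac{1}{6} \left(- \frac{1}{4}\right) = \left(-94\right) \left(- \frac{1}{24}\right) = \frac{47}{12}$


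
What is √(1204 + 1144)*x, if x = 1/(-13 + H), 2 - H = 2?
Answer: -2*√587/13 ≈ -3.7274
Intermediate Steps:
H = 0 (H = 2 - 1*2 = 2 - 2 = 0)
x = -1/13 (x = 1/(-13 + 0) = 1/(-13) = -1/13 ≈ -0.076923)
√(1204 + 1144)*x = √(1204 + 1144)*(-1/13) = √2348*(-1/13) = (2*√587)*(-1/13) = -2*√587/13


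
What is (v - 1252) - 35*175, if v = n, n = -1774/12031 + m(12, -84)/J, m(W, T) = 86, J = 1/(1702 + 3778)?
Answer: 5581215219/12031 ≈ 4.6390e+5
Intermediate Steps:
J = 1/5480 ≈ 0.00018248
n = 5669967906/12031 (n = -1774/12031 + 86/(1/5480) = -1774*1/12031 + 86*5480 = -1774/12031 + 471280 = 5669967906/12031 ≈ 4.7128e+5)
v = 5669967906/12031 ≈ 4.7128e+5
(v - 1252) - 35*175 = (5669967906/12031 - 1252) - 35*175 = 5654905094/12031 - 6125 = 5581215219/12031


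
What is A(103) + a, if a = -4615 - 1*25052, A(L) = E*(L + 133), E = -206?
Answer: -78283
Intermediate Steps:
A(L) = -27398 - 206*L (A(L) = -206*(L + 133) = -206*(133 + L) = -27398 - 206*L)
a = -29667 (a = -4615 - 25052 = -29667)
A(103) + a = (-27398 - 206*103) - 29667 = (-27398 - 21218) - 29667 = -48616 - 29667 = -78283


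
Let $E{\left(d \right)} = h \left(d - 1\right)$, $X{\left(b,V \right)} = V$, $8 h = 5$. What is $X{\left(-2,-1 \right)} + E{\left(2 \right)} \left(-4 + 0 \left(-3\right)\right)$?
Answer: $- \frac{7}{2} \approx -3.5$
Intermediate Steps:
$h = \frac{5}{8}$ ($h = \frac{1}{8} \cdot 5 = \frac{5}{8} \approx 0.625$)
$E{\left(d \right)} = - \frac{5}{8} + \frac{5 d}{8}$ ($E{\left(d \right)} = \frac{5 \left(d - 1\right)}{8} = \frac{5 \left(-1 + d\right)}{8} = - \frac{5}{8} + \frac{5 d}{8}$)
$X{\left(-2,-1 \right)} + E{\left(2 \right)} \left(-4 + 0 \left(-3\right)\right) = -1 + \left(- \frac{5}{8} + \frac{5}{8} \cdot 2\right) \left(-4 + 0 \left(-3\right)\right) = -1 + \left(- \frac{5}{8} + \frac{5}{4}\right) \left(-4 + 0\right) = -1 + \frac{5}{8} \left(-4\right) = -1 - \frac{5}{2} = - \frac{7}{2}$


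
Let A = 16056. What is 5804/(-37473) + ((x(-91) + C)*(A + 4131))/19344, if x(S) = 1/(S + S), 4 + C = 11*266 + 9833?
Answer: 585349971783209/43975914528 ≈ 13311.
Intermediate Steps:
C = 12755 (C = -4 + (11*266 + 9833) = -4 + (2926 + 9833) = -4 + 12759 = 12755)
x(S) = 1/(2*S)
5804/(-37473) + ((x(-91) + C)*(A + 4131))/19344 = 5804/(-37473) + (((1/2)/(-91) + 12755)*(16056 + 4131))/19344 = 5804*(-1/37473) + (((1/2)*(-1/91) + 12755)*20187)*(1/19344) = -5804/37473 + ((-1/182 + 12755)*20187)*(1/19344) = -5804/37473 + ((2321409/182)*20187)*(1/19344) = -5804/37473 + (46862283483/182)*(1/19344) = -5804/37473 + 15620761161/1173536 = 585349971783209/43975914528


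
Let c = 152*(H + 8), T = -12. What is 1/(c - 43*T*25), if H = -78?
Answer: 1/2260 ≈ 0.00044248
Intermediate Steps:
c = -10640 (c = 152*(-78 + 8) = 152*(-70) = -10640)
1/(c - 43*T*25) = 1/(-10640 - 43*(-12)*25) = 1/(-10640 + 516*25) = 1/(-10640 + 12900) = 1/2260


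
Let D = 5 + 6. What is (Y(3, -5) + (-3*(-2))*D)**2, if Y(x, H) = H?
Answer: 3721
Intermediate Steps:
D = 11
(Y(3, -5) + (-3*(-2))*D)**2 = (-5 - 3*(-2)*11)**2 = (-5 + 6*11)**2 = (-5 + 66)**2 = 61**2 = 3721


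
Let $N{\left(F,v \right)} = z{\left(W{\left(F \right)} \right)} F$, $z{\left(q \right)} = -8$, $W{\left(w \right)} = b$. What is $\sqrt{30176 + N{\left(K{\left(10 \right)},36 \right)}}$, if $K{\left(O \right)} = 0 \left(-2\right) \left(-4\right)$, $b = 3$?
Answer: $4 \sqrt{1886} \approx 173.71$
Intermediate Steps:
$W{\left(w \right)} = 3$
$K{\left(O \right)} = 0$ ($K{\left(O \right)} = 0 \left(-4\right) = 0$)
$N{\left(F,v \right)} = - 8 F$
$\sqrt{30176 + N{\left(K{\left(10 \right)},36 \right)}} = \sqrt{30176 - 0} = \sqrt{30176 + 0} = \sqrt{30176} = 4 \sqrt{1886}$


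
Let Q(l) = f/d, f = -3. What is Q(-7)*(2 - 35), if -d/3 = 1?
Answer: -33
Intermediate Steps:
d = -3 (d = -3*1 = -3)
Q(l) = 1 (Q(l) = -3/(-3) = -3*(-⅓) = 1)
Q(-7)*(2 - 35) = 1*(2 - 35) = 1*(-33) = -33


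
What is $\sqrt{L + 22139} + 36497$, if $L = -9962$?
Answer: $36497 + 3 \sqrt{1353} \approx 36607.0$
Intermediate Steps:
$\sqrt{L + 22139} + 36497 = \sqrt{-9962 + 22139} + 36497 = \sqrt{12177} + 36497 = 3 \sqrt{1353} + 36497 = 36497 + 3 \sqrt{1353}$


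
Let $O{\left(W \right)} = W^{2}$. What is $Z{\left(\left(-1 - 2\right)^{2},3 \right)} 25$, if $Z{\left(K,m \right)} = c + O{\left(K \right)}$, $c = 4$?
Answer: $2125$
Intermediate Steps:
$Z{\left(K,m \right)} = 4 + K^{2}$
$Z{\left(\left(-1 - 2\right)^{2},3 \right)} 25 = \left(4 + \left(\left(-1 - 2\right)^{2}\right)^{2}\right) 25 = \left(4 + \left(\left(-3\right)^{2}\right)^{2}\right) 25 = \left(4 + 9^{2}\right) 25 = \left(4 + 81\right) 25 = 85 \cdot 25 = 2125$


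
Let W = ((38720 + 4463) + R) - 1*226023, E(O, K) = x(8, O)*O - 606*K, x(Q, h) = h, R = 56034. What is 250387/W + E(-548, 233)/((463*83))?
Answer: 10553473413/4873027774 ≈ 2.1657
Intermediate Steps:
E(O, K) = O**2 - 606*K (E(O, K) = O*O - 606*K = O**2 - 606*K)
W = -126806 (W = ((38720 + 4463) + 56034) - 1*226023 = (43183 + 56034) - 226023 = 99217 - 226023 = -126806)
250387/W + E(-548, 233)/((463*83)) = 250387/(-126806) + ((-548)**2 - 606*233)/((463*83)) = 250387*(-1/126806) + (300304 - 141198)/38429 = -250387/126806 + 159106*(1/38429) = -250387/126806 + 159106/38429 = 10553473413/4873027774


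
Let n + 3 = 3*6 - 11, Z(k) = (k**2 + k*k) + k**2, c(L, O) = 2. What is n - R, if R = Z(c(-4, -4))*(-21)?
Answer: 256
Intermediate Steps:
Z(k) = 3*k**2 (Z(k) = (k**2 + k**2) + k**2 = 2*k**2 + k**2 = 3*k**2)
R = -252 (R = (3*2**2)*(-21) = (3*4)*(-21) = 12*(-21) = -252)
n = 4 (n = -3 + (3*6 - 11) = -3 + (18 - 11) = -3 + 7 = 4)
n - R = 4 - 1*(-252) = 4 + 252 = 256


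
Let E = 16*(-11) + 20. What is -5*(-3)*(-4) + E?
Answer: -216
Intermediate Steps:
E = -156 (E = -176 + 20 = -156)
-5*(-3)*(-4) + E = -5*(-3)*(-4) - 156 = 15*(-4) - 156 = -60 - 156 = -216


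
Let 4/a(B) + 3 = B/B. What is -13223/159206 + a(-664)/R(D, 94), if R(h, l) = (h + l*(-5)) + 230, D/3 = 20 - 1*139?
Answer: -7575719/95045982 ≈ -0.079706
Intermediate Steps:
D = -357 (D = 3*(20 - 1*139) = 3*(20 - 139) = 3*(-119) = -357)
a(B) = -2 (a(B) = 4/(-3 + B/B) = 4/(-3 + 1) = 4/(-2) = 4*(-½) = -2)
R(h, l) = 230 + h - 5*l (R(h, l) = (h - 5*l) + 230 = 230 + h - 5*l)
-13223/159206 + a(-664)/R(D, 94) = -13223/159206 - 2/(230 - 357 - 5*94) = -13223*1/159206 - 2/(230 - 357 - 470) = -13223/159206 - 2/(-597) = -13223/159206 - 2*(-1/597) = -13223/159206 + 2/597 = -7575719/95045982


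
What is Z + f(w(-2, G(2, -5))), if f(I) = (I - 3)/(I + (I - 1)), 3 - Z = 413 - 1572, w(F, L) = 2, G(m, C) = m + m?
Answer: 3485/3 ≈ 1161.7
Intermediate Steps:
G(m, C) = 2*m
Z = 1162 (Z = 3 - (413 - 1572) = 3 - 1*(-1159) = 3 + 1159 = 1162)
f(I) = (-3 + I)/(-1 + 2*I) (f(I) = (-3 + I)/(I + (-1 + I)) = (-3 + I)/(-1 + 2*I))
Z + f(w(-2, G(2, -5))) = 1162 + (-3 + 2)/(-1 + 2*2) = 1162 - 1/(-1 + 4) = 1162 - 1/3 = 1162 + (⅓)*(-1) = 1162 - ⅓ = 3485/3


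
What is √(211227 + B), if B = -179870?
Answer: √31357 ≈ 177.08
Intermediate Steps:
√(211227 + B) = √(211227 - 179870) = √31357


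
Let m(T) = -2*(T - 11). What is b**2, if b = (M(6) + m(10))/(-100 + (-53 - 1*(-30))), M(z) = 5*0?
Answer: 4/15129 ≈ 0.00026439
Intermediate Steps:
m(T) = 22 - 2*T (m(T) = -2*(-11 + T) = 22 - 2*T)
M(z) = 0
b = -2/123 (b = (0 + (22 - 2*10))/(-100 + (-53 - 1*(-30))) = (0 + (22 - 20))/(-100 + (-53 + 30)) = (0 + 2)/(-100 - 23) = 2/(-123) = 2*(-1/123) = -2/123 ≈ -0.016260)
b**2 = (-2/123)**2 = 4/15129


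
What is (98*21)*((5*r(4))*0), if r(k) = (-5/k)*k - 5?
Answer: 0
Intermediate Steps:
r(k) = -10 (r(k) = -5 - 5 = -10)
(98*21)*((5*r(4))*0) = (98*21)*((5*(-10))*0) = 2058*(-50*0) = 2058*0 = 0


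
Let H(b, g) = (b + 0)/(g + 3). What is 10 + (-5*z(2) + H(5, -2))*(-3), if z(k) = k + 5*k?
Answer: 175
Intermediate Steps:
H(b, g) = b/(3 + g)
z(k) = 6*k
10 + (-5*z(2) + H(5, -2))*(-3) = 10 + (-30*2 + 5/(3 - 2))*(-3) = 10 + (-5*12 + 5/1)*(-3) = 10 + (-60 + 5*1)*(-3) = 10 + (-60 + 5)*(-3) = 10 - 55*(-3) = 10 + 165 = 175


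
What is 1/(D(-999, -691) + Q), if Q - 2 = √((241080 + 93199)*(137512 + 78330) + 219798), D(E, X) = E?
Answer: 997/72150673707 + 2*√18037916929/72150673707 ≈ 3.7367e-6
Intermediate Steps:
Q = 2 + 2*√18037916929 (Q = 2 + √((241080 + 93199)*(137512 + 78330) + 219798) = 2 + √(334279*215842 + 219798) = 2 + √(72151447918 + 219798) = 2 + √72151667716 = 2 + 2*√18037916929 ≈ 2.6861e+5)
1/(D(-999, -691) + Q) = 1/(-999 + (2 + 2*√18037916929)) = 1/(-997 + 2*√18037916929)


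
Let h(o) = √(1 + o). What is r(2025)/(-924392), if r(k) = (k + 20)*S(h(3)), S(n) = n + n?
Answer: -2045/231098 ≈ -0.0088491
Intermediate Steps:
S(n) = 2*n
r(k) = 80 + 4*k (r(k) = (k + 20)*(2*√(1 + 3)) = (20 + k)*(2*√4) = (20 + k)*(2*2) = (20 + k)*4 = 80 + 4*k)
r(2025)/(-924392) = (80 + 4*2025)/(-924392) = (80 + 8100)*(-1/924392) = 8180*(-1/924392) = -2045/231098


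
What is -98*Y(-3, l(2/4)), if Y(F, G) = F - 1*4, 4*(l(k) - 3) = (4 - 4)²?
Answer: 686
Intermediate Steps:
l(k) = 3 (l(k) = 3 + (4 - 4)²/4 = 3 + (¼)*0² = 3 + (¼)*0 = 3 + 0 = 3)
Y(F, G) = -4 + F (Y(F, G) = F - 4 = -4 + F)
-98*Y(-3, l(2/4)) = -98*(-4 - 3) = -98*(-7) = 686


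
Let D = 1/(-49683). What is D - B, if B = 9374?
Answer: -465728443/49683 ≈ -9374.0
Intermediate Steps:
D = -1/49683 ≈ -2.0128e-5
D - B = -1/49683 - 1*9374 = -1/49683 - 9374 = -465728443/49683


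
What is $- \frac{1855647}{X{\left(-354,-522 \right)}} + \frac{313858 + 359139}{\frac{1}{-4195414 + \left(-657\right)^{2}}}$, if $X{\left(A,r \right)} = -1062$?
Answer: $- \frac{298894301131007}{118} \approx -2.533 \cdot 10^{12}$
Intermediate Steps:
$- \frac{1855647}{X{\left(-354,-522 \right)}} + \frac{313858 + 359139}{\frac{1}{-4195414 + \left(-657\right)^{2}}} = - \frac{1855647}{-1062} + \frac{313858 + 359139}{\frac{1}{-4195414 + \left(-657\right)^{2}}} = \left(-1855647\right) \left(- \frac{1}{1062}\right) + \frac{672997}{\frac{1}{-4195414 + 431649}} = \frac{206183}{118} + \frac{672997}{\frac{1}{-3763765}} = \frac{206183}{118} + \frac{672997}{- \frac{1}{3763765}} = \frac{206183}{118} + 672997 \left(-3763765\right) = \frac{206183}{118} - 2533002553705 = - \frac{298894301131007}{118}$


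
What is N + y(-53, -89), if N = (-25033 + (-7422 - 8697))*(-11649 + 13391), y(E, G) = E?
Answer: -71686837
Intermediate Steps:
N = -71686784 (N = (-25033 - 16119)*1742 = -41152*1742 = -71686784)
N + y(-53, -89) = -71686784 - 53 = -71686837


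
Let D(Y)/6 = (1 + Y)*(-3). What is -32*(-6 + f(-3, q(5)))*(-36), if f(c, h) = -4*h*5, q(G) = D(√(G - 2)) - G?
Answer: 523008 + 414720*√3 ≈ 1.2413e+6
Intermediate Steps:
D(Y) = -18 - 18*Y (D(Y) = 6*((1 + Y)*(-3)) = 6*(-3 - 3*Y) = -18 - 18*Y)
q(G) = -18 - G - 18*√(-2 + G) (q(G) = (-18 - 18*√(G - 2)) - G = (-18 - 18*√(-2 + G)) - G = -18 - G - 18*√(-2 + G))
f(c, h) = -20*h
-32*(-6 + f(-3, q(5)))*(-36) = -32*(-6 - 20*(-18 - 1*5 - 18*√(-2 + 5)))*(-36) = -32*(-6 - 20*(-18 - 5 - 18*√3))*(-36) = -32*(-6 - 20*(-23 - 18*√3))*(-36) = -32*(-6 + (460 + 360*√3))*(-36) = -32*(454 + 360*√3)*(-36) = (-14528 - 11520*√3)*(-36) = 523008 + 414720*√3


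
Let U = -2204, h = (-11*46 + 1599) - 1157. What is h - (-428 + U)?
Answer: 2568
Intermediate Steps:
h = -64 (h = (-506 + 1599) - 1157 = 1093 - 1157 = -64)
h - (-428 + U) = -64 - (-428 - 2204) = -64 - 1*(-2632) = -64 + 2632 = 2568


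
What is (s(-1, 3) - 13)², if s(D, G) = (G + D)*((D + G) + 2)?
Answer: 25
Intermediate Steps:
s(D, G) = (D + G)*(2 + D + G)
(s(-1, 3) - 13)² = (((-1)² + 3² + 2*(-1) + 2*3 + 2*(-1)*3) - 13)² = ((1 + 9 - 2 + 6 - 6) - 13)² = (8 - 13)² = (-5)² = 25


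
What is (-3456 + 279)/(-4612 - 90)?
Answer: 3177/4702 ≈ 0.67567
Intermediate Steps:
(-3456 + 279)/(-4612 - 90) = -3177/(-4702) = -3177*(-1/4702) = 3177/4702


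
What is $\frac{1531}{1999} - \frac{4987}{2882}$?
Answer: $- \frac{5556671}{5761118} \approx -0.96451$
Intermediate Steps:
$\frac{1531}{1999} - \frac{4987}{2882} = - \frac{5556671}{5761118}$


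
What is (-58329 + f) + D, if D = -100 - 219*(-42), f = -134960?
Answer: -184191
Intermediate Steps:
D = 9098 (D = -100 + 9198 = 9098)
(-58329 + f) + D = (-58329 - 134960) + 9098 = -193289 + 9098 = -184191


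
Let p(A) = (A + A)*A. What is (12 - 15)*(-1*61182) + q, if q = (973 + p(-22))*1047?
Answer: 2215773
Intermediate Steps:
p(A) = 2*A**2 (p(A) = (2*A)*A = 2*A**2)
q = 2032227 (q = (973 + 2*(-22)**2)*1047 = (973 + 2*484)*1047 = (973 + 968)*1047 = 1941*1047 = 2032227)
(12 - 15)*(-1*61182) + q = (12 - 15)*(-1*61182) + 2032227 = -3*(-61182) + 2032227 = 183546 + 2032227 = 2215773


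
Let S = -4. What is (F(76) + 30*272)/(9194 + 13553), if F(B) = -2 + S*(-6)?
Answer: 8182/22747 ≈ 0.35970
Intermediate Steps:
F(B) = 22 (F(B) = -2 - 4*(-6) = -2 + 24 = 22)
(F(76) + 30*272)/(9194 + 13553) = (22 + 30*272)/(9194 + 13553) = (22 + 8160)/22747 = 8182*(1/22747) = 8182/22747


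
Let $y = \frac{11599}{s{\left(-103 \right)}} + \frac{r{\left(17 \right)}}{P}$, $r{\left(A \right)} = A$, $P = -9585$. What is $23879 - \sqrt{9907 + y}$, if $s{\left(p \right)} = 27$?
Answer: $23879 - \frac{\sqrt{105516177495}}{3195} \approx 23777.0$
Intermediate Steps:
$y = \frac{4117628}{9585}$ ($y = \frac{11599}{27} + \frac{17}{-9585} = 11599 \cdot \frac{1}{27} + 17 \left(- \frac{1}{9585}\right) = \frac{11599}{27} - \frac{17}{9585} = \frac{4117628}{9585} \approx 429.59$)
$23879 - \sqrt{9907 + y} = 23879 - \sqrt{9907 + \frac{4117628}{9585}} = 23879 - \sqrt{\frac{99076223}{9585}} = 23879 - \frac{\sqrt{105516177495}}{3195}$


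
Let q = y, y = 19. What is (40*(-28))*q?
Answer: -21280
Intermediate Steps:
q = 19
(40*(-28))*q = (40*(-28))*19 = -1120*19 = -21280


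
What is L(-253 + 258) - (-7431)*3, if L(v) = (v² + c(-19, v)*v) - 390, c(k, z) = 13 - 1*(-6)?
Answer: 22023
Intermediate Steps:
c(k, z) = 19 (c(k, z) = 13 + 6 = 19)
L(v) = -390 + v² + 19*v (L(v) = (v² + 19*v) - 390 = -390 + v² + 19*v)
L(-253 + 258) - (-7431)*3 = (-390 + (-253 + 258)² + 19*(-253 + 258)) - (-7431)*3 = (-390 + 5² + 19*5) - 1*(-22293) = (-390 + 25 + 95) + 22293 = -270 + 22293 = 22023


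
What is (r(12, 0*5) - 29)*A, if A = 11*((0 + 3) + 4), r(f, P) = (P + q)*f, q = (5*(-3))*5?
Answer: -71533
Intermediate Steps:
q = -75 (q = -15*5 = -75)
r(f, P) = f*(-75 + P) (r(f, P) = (P - 75)*f = (-75 + P)*f = f*(-75 + P))
A = 77 (A = 11*(3 + 4) = 11*7 = 77)
(r(12, 0*5) - 29)*A = (12*(-75 + 0*5) - 29)*77 = (12*(-75 + 0) - 29)*77 = (12*(-75) - 29)*77 = (-900 - 29)*77 = -929*77 = -71533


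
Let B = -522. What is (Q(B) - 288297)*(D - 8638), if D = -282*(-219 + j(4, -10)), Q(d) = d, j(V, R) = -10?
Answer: -16156534860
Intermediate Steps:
D = 64578 (D = -282*(-219 - 10) = -282*(-229) = 64578)
(Q(B) - 288297)*(D - 8638) = (-522 - 288297)*(64578 - 8638) = -288819*55940 = -16156534860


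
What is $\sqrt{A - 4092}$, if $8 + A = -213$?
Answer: $i \sqrt{4313} \approx 65.673 i$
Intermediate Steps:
$A = -221$ ($A = -8 - 213 = -221$)
$\sqrt{A - 4092} = \sqrt{-221 - 4092} = \sqrt{-4313} = i \sqrt{4313}$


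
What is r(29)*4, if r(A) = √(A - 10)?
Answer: 4*√19 ≈ 17.436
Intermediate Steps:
r(A) = √(-10 + A)
r(29)*4 = √(-10 + 29)*4 = √19*4 = 4*√19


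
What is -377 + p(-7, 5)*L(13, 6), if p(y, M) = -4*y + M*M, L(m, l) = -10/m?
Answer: -5431/13 ≈ -417.77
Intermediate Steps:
p(y, M) = M² - 4*y (p(y, M) = -4*y + M² = M² - 4*y)
-377 + p(-7, 5)*L(13, 6) = -377 + (5² - 4*(-7))*(-10/13) = -377 + (25 + 28)*(-10*1/13) = -377 + 53*(-10/13) = -377 - 530/13 = -5431/13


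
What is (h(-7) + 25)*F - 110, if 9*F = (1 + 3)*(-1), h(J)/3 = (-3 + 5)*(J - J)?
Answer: -1090/9 ≈ -121.11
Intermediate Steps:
h(J) = 0 (h(J) = 3*((-3 + 5)*(J - J)) = 3*(2*0) = 3*0 = 0)
F = -4/9 (F = ((1 + 3)*(-1))/9 = (4*(-1))/9 = (⅑)*(-4) = -4/9 ≈ -0.44444)
(h(-7) + 25)*F - 110 = (0 + 25)*(-4/9) - 110 = 25*(-4/9) - 110 = -100/9 - 110 = -1090/9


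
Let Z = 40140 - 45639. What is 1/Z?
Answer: -1/5499 ≈ -0.00018185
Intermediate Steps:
Z = -5499
1/Z = 1/(-5499) = -1/5499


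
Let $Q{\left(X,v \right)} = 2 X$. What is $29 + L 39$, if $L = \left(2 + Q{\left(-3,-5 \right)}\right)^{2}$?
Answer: $653$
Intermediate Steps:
$L = 16$ ($L = \left(2 + 2 \left(-3\right)\right)^{2} = \left(2 - 6\right)^{2} = \left(-4\right)^{2} = 16$)
$29 + L 39 = 29 + 16 \cdot 39 = 29 + 624 = 653$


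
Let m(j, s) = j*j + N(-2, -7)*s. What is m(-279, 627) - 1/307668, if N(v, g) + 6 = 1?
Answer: 22984645607/307668 ≈ 74706.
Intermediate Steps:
N(v, g) = -5 (N(v, g) = -6 + 1 = -5)
m(j, s) = j² - 5*s (m(j, s) = j*j - 5*s = j² - 5*s)
m(-279, 627) - 1/307668 = ((-279)² - 5*627) - 1/307668 = (77841 - 3135) - 1*1/307668 = 74706 - 1/307668 = 22984645607/307668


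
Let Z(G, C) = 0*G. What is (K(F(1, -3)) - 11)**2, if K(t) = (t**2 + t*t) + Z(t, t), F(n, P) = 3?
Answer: 49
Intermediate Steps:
Z(G, C) = 0
K(t) = 2*t**2 (K(t) = (t**2 + t*t) + 0 = (t**2 + t**2) + 0 = 2*t**2 + 0 = 2*t**2)
(K(F(1, -3)) - 11)**2 = (2*3**2 - 11)**2 = (2*9 - 11)**2 = (18 - 11)**2 = 7**2 = 49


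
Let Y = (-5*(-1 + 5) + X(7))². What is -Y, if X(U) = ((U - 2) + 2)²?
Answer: -841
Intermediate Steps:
X(U) = U² (X(U) = ((-2 + U) + 2)² = U²)
Y = 841 (Y = (-5*(-1 + 5) + 7²)² = (-5*4 + 49)² = (-20 + 49)² = 29² = 841)
-Y = -1*841 = -841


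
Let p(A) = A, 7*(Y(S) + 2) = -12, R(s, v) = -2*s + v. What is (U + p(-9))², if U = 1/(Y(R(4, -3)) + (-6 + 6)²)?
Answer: 58081/676 ≈ 85.919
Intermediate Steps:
R(s, v) = v - 2*s
Y(S) = -26/7 (Y(S) = -2 + (⅐)*(-12) = -2 - 12/7 = -26/7)
U = -7/26 (U = 1/(-26/7 + (-6 + 6)²) = 1/(-26/7 + 0²) = 1/(-26/7 + 0) = 1/(-26/7) = -7/26 ≈ -0.26923)
(U + p(-9))² = (-7/26 - 9)² = (-241/26)² = 58081/676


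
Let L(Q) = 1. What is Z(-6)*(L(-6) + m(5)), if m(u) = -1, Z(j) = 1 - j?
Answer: 0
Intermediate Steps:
Z(-6)*(L(-6) + m(5)) = (1 - 1*(-6))*(1 - 1) = (1 + 6)*0 = 7*0 = 0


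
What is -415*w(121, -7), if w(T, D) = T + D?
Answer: -47310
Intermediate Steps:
w(T, D) = D + T
-415*w(121, -7) = -415*(-7 + 121) = -415*114 = -47310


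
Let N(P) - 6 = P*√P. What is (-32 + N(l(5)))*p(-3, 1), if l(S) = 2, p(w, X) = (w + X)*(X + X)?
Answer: 104 - 8*√2 ≈ 92.686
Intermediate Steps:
p(w, X) = 2*X*(X + w) (p(w, X) = (X + w)*(2*X) = 2*X*(X + w))
N(P) = 6 + P^(3/2) (N(P) = 6 + P*√P = 6 + P^(3/2))
(-32 + N(l(5)))*p(-3, 1) = (-32 + (6 + 2^(3/2)))*(2*1*(1 - 3)) = (-32 + (6 + 2*√2))*(2*1*(-2)) = (-26 + 2*√2)*(-4) = 104 - 8*√2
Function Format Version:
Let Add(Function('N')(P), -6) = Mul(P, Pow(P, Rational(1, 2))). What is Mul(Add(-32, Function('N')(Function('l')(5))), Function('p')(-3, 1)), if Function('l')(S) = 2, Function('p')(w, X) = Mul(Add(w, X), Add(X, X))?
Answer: Add(104, Mul(-8, Pow(2, Rational(1, 2)))) ≈ 92.686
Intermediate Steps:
Function('p')(w, X) = Mul(2, X, Add(X, w)) (Function('p')(w, X) = Mul(Add(X, w), Mul(2, X)) = Mul(2, X, Add(X, w)))
Function('N')(P) = Add(6, Pow(P, Rational(3, 2))) (Function('N')(P) = Add(6, Mul(P, Pow(P, Rational(1, 2)))) = Add(6, Pow(P, Rational(3, 2))))
Mul(Add(-32, Function('N')(Function('l')(5))), Function('p')(-3, 1)) = Mul(Add(-32, Add(6, Pow(2, Rational(3, 2)))), Mul(2, 1, Add(1, -3))) = Mul(Add(-32, Add(6, Mul(2, Pow(2, Rational(1, 2))))), Mul(2, 1, -2)) = Mul(Add(-26, Mul(2, Pow(2, Rational(1, 2)))), -4) = Add(104, Mul(-8, Pow(2, Rational(1, 2))))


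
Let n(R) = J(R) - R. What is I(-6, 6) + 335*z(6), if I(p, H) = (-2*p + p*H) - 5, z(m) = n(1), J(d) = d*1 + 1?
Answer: 306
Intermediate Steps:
J(d) = 1 + d (J(d) = d + 1 = 1 + d)
n(R) = 1 (n(R) = (1 + R) - R = 1)
z(m) = 1
I(p, H) = -5 - 2*p + H*p (I(p, H) = (-2*p + H*p) - 5 = -5 - 2*p + H*p)
I(-6, 6) + 335*z(6) = (-5 - 2*(-6) + 6*(-6)) + 335*1 = (-5 + 12 - 36) + 335 = -29 + 335 = 306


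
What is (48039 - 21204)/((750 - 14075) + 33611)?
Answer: 8945/6762 ≈ 1.3228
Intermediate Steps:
(48039 - 21204)/((750 - 14075) + 33611) = 26835/(-13325 + 33611) = 26835/20286 = 26835*(1/20286) = 8945/6762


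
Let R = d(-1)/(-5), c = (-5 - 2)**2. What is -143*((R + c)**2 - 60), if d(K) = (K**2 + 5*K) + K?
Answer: -348920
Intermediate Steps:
d(K) = K**2 + 6*K
c = 49 (c = (-7)**2 = 49)
R = 1 (R = -(6 - 1)/(-5) = -1*5*(-1/5) = -5*(-1/5) = 1)
-143*((R + c)**2 - 60) = -143*((1 + 49)**2 - 60) = -143*(50**2 - 60) = -143*(2500 - 60) = -143*2440 = -348920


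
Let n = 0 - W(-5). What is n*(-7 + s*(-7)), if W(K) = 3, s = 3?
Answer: 84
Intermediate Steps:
n = -3 (n = 0 - 1*3 = 0 - 3 = -3)
n*(-7 + s*(-7)) = -3*(-7 + 3*(-7)) = -3*(-7 - 21) = -3*(-28) = 84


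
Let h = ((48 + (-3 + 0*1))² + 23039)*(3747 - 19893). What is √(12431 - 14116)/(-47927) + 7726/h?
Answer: -3863/202341672 - I*√1685/47927 ≈ -1.9091e-5 - 0.00085649*I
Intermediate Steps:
h = -404683344 (h = ((48 + (-3 + 0))² + 23039)*(-16146) = ((48 - 3)² + 23039)*(-16146) = (45² + 23039)*(-16146) = (2025 + 23039)*(-16146) = 25064*(-16146) = -404683344)
√(12431 - 14116)/(-47927) + 7726/h = √(12431 - 14116)/(-47927) + 7726/(-404683344) = √(-1685)*(-1/47927) + 7726*(-1/404683344) = (I*√1685)*(-1/47927) - 3863/202341672 = -I*√1685/47927 - 3863/202341672 = -3863/202341672 - I*√1685/47927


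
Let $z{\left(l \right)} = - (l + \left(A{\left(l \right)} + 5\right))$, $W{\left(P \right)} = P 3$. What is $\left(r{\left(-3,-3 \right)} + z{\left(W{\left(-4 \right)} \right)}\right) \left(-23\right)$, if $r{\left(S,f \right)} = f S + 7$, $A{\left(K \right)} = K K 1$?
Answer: $2783$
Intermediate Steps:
$A{\left(K \right)} = K^{2}$ ($A{\left(K \right)} = K^{2} \cdot 1 = K^{2}$)
$r{\left(S,f \right)} = 7 + S f$ ($r{\left(S,f \right)} = S f + 7 = 7 + S f$)
$W{\left(P \right)} = 3 P$
$z{\left(l \right)} = -5 - l - l^{2}$ ($z{\left(l \right)} = - (l + \left(l^{2} + 5\right)) = - (l + \left(5 + l^{2}\right)) = - (5 + l + l^{2}) = -5 - l - l^{2}$)
$\left(r{\left(-3,-3 \right)} + z{\left(W{\left(-4 \right)} \right)}\right) \left(-23\right) = \left(\left(7 - -9\right) - \left(5 - 12 + \left(3 \left(-4\right)\right)^{2}\right)\right) \left(-23\right) = \left(\left(7 + 9\right) - 137\right) \left(-23\right) = \left(16 - 137\right) \left(-23\right) = \left(-121\right) \left(-23\right) = 2783$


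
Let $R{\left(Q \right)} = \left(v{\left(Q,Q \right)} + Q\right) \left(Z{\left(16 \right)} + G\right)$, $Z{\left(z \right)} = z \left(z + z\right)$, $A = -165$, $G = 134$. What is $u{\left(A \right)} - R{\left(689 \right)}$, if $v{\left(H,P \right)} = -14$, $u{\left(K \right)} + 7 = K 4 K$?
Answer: $-327157$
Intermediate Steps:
$u{\left(K \right)} = -7 + 4 K^{2}$ ($u{\left(K \right)} = -7 + K 4 K = -7 + 4 K K = -7 + 4 K^{2}$)
$Z{\left(z \right)} = 2 z^{2}$ ($Z{\left(z \right)} = z 2 z = 2 z^{2}$)
$R{\left(Q \right)} = -9044 + 646 Q$ ($R{\left(Q \right)} = \left(-14 + Q\right) \left(2 \cdot 16^{2} + 134\right) = \left(-14 + Q\right) \left(2 \cdot 256 + 134\right) = \left(-14 + Q\right) \left(512 + 134\right) = \left(-14 + Q\right) 646 = -9044 + 646 Q$)
$u{\left(A \right)} - R{\left(689 \right)} = \left(-7 + 4 \left(-165\right)^{2}\right) - \left(-9044 + 646 \cdot 689\right) = \left(-7 + 4 \cdot 27225\right) - \left(-9044 + 445094\right) = \left(-7 + 108900\right) - 436050 = 108893 - 436050 = -327157$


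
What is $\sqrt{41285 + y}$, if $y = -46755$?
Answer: $i \sqrt{5470} \approx 73.959 i$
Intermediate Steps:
$\sqrt{41285 + y} = \sqrt{41285 - 46755} = \sqrt{-5470} = i \sqrt{5470}$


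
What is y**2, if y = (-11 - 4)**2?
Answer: 50625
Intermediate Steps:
y = 225 (y = (-15)**2 = 225)
y**2 = 225**2 = 50625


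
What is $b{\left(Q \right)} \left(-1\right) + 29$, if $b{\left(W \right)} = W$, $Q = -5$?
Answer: $34$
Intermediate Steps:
$b{\left(Q \right)} \left(-1\right) + 29 = \left(-5\right) \left(-1\right) + 29 = 5 + 29 = 34$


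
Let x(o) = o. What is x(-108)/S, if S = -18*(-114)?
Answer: -1/19 ≈ -0.052632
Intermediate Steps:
S = 2052
x(-108)/S = -108/2052 = -108*1/2052 = -1/19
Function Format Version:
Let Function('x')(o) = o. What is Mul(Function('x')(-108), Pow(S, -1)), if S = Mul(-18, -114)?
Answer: Rational(-1, 19) ≈ -0.052632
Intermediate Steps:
S = 2052
Mul(Function('x')(-108), Pow(S, -1)) = Mul(-108, Pow(2052, -1)) = Mul(-108, Rational(1, 2052)) = Rational(-1, 19)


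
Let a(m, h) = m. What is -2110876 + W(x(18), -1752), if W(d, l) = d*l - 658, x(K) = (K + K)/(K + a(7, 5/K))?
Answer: -52851422/25 ≈ -2.1141e+6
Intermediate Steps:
x(K) = 2*K/(7 + K) (x(K) = (K + K)/(K + 7) = (2*K)/(7 + K) = 2*K/(7 + K))
W(d, l) = -658 + d*l
-2110876 + W(x(18), -1752) = -2110876 + (-658 + (2*18/(7 + 18))*(-1752)) = -2110876 + (-658 + (2*18/25)*(-1752)) = -2110876 + (-658 + (2*18*(1/25))*(-1752)) = -2110876 + (-658 + (36/25)*(-1752)) = -2110876 + (-658 - 63072/25) = -2110876 - 79522/25 = -52851422/25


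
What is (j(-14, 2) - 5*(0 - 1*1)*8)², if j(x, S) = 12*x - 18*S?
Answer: 26896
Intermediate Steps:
j(x, S) = -18*S + 12*x
(j(-14, 2) - 5*(0 - 1*1)*8)² = ((-18*2 + 12*(-14)) - 5*(0 - 1*1)*8)² = ((-36 - 168) - 5*(0 - 1)*8)² = (-204 - 5*(-1)*8)² = (-204 + 5*8)² = (-204 + 40)² = (-164)² = 26896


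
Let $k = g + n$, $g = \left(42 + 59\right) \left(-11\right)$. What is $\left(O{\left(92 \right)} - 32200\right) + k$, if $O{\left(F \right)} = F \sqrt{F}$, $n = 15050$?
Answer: $-18261 + 184 \sqrt{23} \approx -17379.0$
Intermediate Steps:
$g = -1111$ ($g = 101 \left(-11\right) = -1111$)
$k = 13939$ ($k = -1111 + 15050 = 13939$)
$O{\left(F \right)} = F^{\frac{3}{2}}$
$\left(O{\left(92 \right)} - 32200\right) + k = \left(92^{\frac{3}{2}} - 32200\right) + 13939 = \left(184 \sqrt{23} - 32200\right) + 13939 = \left(-32200 + 184 \sqrt{23}\right) + 13939 = -18261 + 184 \sqrt{23}$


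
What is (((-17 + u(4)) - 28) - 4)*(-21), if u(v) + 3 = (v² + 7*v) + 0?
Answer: 168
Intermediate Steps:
u(v) = -3 + v² + 7*v (u(v) = -3 + ((v² + 7*v) + 0) = -3 + (v² + 7*v) = -3 + v² + 7*v)
(((-17 + u(4)) - 28) - 4)*(-21) = (((-17 + (-3 + 4² + 7*4)) - 28) - 4)*(-21) = (((-17 + (-3 + 16 + 28)) - 28) - 4)*(-21) = (((-17 + 41) - 28) - 4)*(-21) = ((24 - 28) - 4)*(-21) = (-4 - 4)*(-21) = -8*(-21) = 168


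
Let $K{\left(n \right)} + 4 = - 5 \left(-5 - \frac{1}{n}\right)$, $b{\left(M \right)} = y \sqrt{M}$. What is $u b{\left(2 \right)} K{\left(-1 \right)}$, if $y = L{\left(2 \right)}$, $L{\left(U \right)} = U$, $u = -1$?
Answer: $- 32 \sqrt{2} \approx -45.255$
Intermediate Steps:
$y = 2$
$b{\left(M \right)} = 2 \sqrt{M}$
$K{\left(n \right)} = 21 + \frac{5}{n}$ ($K{\left(n \right)} = -4 - 5 \left(-5 - \frac{1}{n}\right) = -4 + \left(25 + \frac{5}{n}\right) = 21 + \frac{5}{n}$)
$u b{\left(2 \right)} K{\left(-1 \right)} = - 2 \sqrt{2} \left(21 + \frac{5}{-1}\right) = - 2 \sqrt{2} \left(21 + 5 \left(-1\right)\right) = - 2 \sqrt{2} \left(21 - 5\right) = - 2 \sqrt{2} \cdot 16 = - 32 \sqrt{2}$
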